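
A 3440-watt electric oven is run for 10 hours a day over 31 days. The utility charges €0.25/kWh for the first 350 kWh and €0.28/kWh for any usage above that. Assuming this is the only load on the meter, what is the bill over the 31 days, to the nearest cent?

€288.09

Runtime = 10 h/day × 31 days = 310 h
Energy = 3.44 kW × 310 h = 1066.4 kWh
Tier 1 (0–350 kWh): 350 × €0.25 = €87.5
Above 350 kWh: 716.4 × €0.28 = €200.592
Bill = €288.09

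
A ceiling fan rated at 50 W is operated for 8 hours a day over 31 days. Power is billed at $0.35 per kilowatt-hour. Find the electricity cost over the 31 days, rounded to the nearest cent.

$4.34

Runtime = 8 h/day × 31 days = 248 h
Energy = 0.05 kW × 248 h = 12.4 kWh
Cost = 12.4 kWh × $0.35/kWh = $4.34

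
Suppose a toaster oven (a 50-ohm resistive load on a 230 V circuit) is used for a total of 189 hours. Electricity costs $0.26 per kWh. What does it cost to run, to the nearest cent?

Power = V²/R = 230²/50 = 1058 W = 1.058 kW
Energy = 1.058 kW × 189 h = 199.962 kWh
Cost = 199.962 kWh × $0.26/kWh = $51.99

$51.99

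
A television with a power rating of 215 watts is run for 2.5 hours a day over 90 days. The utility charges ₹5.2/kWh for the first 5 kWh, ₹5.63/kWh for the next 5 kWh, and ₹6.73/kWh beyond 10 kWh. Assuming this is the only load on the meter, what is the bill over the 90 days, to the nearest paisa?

₹312.41

Runtime = 2.5 h/day × 90 days = 225 h
Energy = 0.215 kW × 225 h = 48.375 kWh
Tier 1 (0–5 kWh): 5 × ₹5.2 = ₹26
Tier 2 (5–10 kWh): 5 × ₹5.63 = ₹28.15
Above 10 kWh: 38.375 × ₹6.73 = ₹258.26375
Bill = ₹312.41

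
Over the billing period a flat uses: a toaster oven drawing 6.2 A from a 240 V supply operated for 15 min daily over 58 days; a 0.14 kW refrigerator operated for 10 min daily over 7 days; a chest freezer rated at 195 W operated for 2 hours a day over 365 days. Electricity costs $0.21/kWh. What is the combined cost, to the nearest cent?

$34.46

toaster oven: Power = 6.2 A × 240 V = 1488 W = 1.488 kW
toaster oven: Runtime = 15 min × 58 = 870 min = 14.5 h
toaster oven: 1.488 kW × 14.5 h = 21.576 kWh
refrigerator: Runtime = 10 min × 7 = 70 min = 1.166666… h
refrigerator: 0.14 kW × 1.166666… h = 0.163333… kWh
chest freezer: Runtime = 2 h/day × 365 days = 730 h
chest freezer: 0.195 kW × 730 h = 142.35 kWh
Total energy = 164.089333… kWh
Cost = 164.089333… × $0.21 = $34.46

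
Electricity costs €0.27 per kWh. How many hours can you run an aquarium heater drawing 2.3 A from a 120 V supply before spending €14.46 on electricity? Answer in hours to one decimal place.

194.0 h

Power = 2.3 A × 120 V = 276 W = 0.276 kW
Energy available = €14.46 ÷ €0.27/kWh = 53.5556 kWh
Hours = 53.5556 kWh ÷ 0.276 kW = 194.0 h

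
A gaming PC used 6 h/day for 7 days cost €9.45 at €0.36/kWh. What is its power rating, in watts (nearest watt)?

Energy = €9.45 ÷ €0.36/kWh = 26.25 kWh
Runtime = 6 h/day × 7 days = 42 h
Power = 26.25 kWh ÷ 42 h = 0.625 kW = 625 W

625 W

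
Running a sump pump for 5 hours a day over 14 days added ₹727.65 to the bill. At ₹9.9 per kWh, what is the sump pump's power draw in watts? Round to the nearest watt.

1050 W

Energy = ₹727.65 ÷ ₹9.9/kWh = 73.5 kWh
Runtime = 5 h/day × 14 days = 70 h
Power = 73.5 kWh ÷ 70 h = 1.05 kW = 1050 W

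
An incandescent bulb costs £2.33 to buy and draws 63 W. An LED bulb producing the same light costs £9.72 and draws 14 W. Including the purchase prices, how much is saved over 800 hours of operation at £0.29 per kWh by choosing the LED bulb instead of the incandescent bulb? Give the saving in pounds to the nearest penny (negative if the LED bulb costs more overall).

incandescent bulb: £2.33 + (63/1000) kW × 800 h × £0.29 = £2.33 + £14.616 = £16.946
LED bulb: £9.72 + (14/1000) kW × 800 h × £0.29 = £9.72 + £3.248 = £12.968
Saving = £16.946 − £12.968 = £3.978 → £3.98

£3.98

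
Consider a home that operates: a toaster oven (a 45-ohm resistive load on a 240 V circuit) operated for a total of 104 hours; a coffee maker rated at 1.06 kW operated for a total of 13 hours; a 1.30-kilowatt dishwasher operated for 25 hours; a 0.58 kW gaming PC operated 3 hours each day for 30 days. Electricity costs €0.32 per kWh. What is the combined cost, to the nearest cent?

€74.11

toaster oven: Power = V²/R = 240²/45 = 1280 W = 1.28 kW
toaster oven: 1.28 kW × 104 h = 133.12 kWh
coffee maker: 1.06 kW × 13 h = 13.78 kWh
dishwasher: 1.3 kW × 25 h = 32.5 kWh
gaming PC: Runtime = 3 h/day × 30 days = 90 h
gaming PC: 0.58 kW × 90 h = 52.2 kWh
Total energy = 231.6 kWh
Cost = 231.6 × €0.32 = €74.11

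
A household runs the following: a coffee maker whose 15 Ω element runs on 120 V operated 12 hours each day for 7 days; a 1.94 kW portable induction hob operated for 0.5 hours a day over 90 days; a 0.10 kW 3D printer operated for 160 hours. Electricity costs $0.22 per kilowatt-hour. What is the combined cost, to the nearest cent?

$40.47

coffee maker: Power = V²/R = 120²/15 = 960 W = 0.96 kW
coffee maker: Runtime = 12 h/day × 7 days = 84 h
coffee maker: 0.96 kW × 84 h = 80.64 kWh
portable induction hob: Runtime = 0.5 h/day × 90 days = 45 h
portable induction hob: 1.94 kW × 45 h = 87.3 kWh
3D printer: 0.1 kW × 160 h = 16 kWh
Total energy = 183.94 kWh
Cost = 183.94 × $0.22 = $40.47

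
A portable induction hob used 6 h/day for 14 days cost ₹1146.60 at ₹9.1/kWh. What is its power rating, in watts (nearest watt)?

1500 W

Energy = ₹1146.60 ÷ ₹9.1/kWh = 126 kWh
Runtime = 6 h/day × 14 days = 84 h
Power = 126 kWh ÷ 84 h = 1.5 kW = 1500 W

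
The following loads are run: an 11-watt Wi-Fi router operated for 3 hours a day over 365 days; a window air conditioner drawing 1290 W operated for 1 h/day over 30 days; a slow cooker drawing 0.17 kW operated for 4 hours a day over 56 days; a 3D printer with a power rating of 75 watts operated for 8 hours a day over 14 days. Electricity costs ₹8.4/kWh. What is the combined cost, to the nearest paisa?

Wi-Fi router: Runtime = 3 h/day × 365 days = 1095 h
Wi-Fi router: 0.011 kW × 1095 h = 12.045 kWh
window air conditioner: Runtime = 1 h/day × 30 days = 30 h
window air conditioner: 1.29 kW × 30 h = 38.7 kWh
slow cooker: Runtime = 4 h/day × 56 days = 224 h
slow cooker: 0.17 kW × 224 h = 38.08 kWh
3D printer: Runtime = 8 h/day × 14 days = 112 h
3D printer: 0.075 kW × 112 h = 8.4 kWh
Total energy = 97.225 kWh
Cost = 97.225 × ₹8.4 = ₹816.69

₹816.69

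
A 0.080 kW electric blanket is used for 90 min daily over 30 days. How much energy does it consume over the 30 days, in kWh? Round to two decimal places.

3.60 kWh

Runtime = 90 min × 30 = 2700 min = 45 h
Energy = 0.08 kW × 45 h = 3.6 kWh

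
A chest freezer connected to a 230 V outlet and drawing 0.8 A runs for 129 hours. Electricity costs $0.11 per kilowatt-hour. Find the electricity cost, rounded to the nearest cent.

$2.61

Power = 0.8 A × 230 V = 184 W = 0.184 kW
Energy = 0.184 kW × 129 h = 23.736 kWh
Cost = 23.736 kWh × $0.11/kWh = $2.61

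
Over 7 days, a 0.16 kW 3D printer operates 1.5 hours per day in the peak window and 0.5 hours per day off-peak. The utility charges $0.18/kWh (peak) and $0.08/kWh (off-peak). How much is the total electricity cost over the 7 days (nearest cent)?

Peak energy = 0.16 kW × 1.5 h × 7 = 1.68 kWh
Off-peak energy = 0.16 kW × 0.5 h × 7 = 0.56 kWh
Cost = 1.68 × $0.18 + 0.56 × $0.08 = $0.3024 + $0.0448 = $0.35

$0.35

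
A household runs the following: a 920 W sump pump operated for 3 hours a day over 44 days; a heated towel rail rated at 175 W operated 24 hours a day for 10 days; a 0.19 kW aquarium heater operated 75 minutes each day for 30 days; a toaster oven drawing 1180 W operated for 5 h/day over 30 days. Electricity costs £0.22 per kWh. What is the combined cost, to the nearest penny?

sump pump: Runtime = 3 h/day × 44 days = 132 h
sump pump: 0.92 kW × 132 h = 121.44 kWh
heated towel rail: Runtime = 24 h × 10 = 240 h
heated towel rail: 0.175 kW × 240 h = 42 kWh
aquarium heater: Runtime = 75 min × 30 = 2250 min = 37.5 h
aquarium heater: 0.19 kW × 37.5 h = 7.125 kWh
toaster oven: Runtime = 5 h/day × 30 days = 150 h
toaster oven: 1.18 kW × 150 h = 177 kWh
Total energy = 347.565 kWh
Cost = 347.565 × £0.22 = £76.46

£76.46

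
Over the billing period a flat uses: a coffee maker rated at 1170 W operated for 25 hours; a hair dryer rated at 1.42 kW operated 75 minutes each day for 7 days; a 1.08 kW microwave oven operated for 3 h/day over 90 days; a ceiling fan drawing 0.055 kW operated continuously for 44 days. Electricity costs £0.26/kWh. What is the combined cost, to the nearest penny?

coffee maker: 1.17 kW × 25 h = 29.25 kWh
hair dryer: Runtime = 75 min × 7 = 525 min = 8.75 h
hair dryer: 1.42 kW × 8.75 h = 12.425 kWh
microwave oven: Runtime = 3 h/day × 90 days = 270 h
microwave oven: 1.08 kW × 270 h = 291.6 kWh
ceiling fan: Runtime = 24 h × 44 = 1056 h
ceiling fan: 0.055 kW × 1056 h = 58.08 kWh
Total energy = 391.355 kWh
Cost = 391.355 × £0.26 = £101.75

£101.75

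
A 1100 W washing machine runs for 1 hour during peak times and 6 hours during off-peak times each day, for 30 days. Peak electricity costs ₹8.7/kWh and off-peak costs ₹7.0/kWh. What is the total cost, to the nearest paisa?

Peak energy = 1.1 kW × 1 h × 30 = 33 kWh
Off-peak energy = 1.1 kW × 6 h × 30 = 198 kWh
Cost = 33 × ₹8.7 + 198 × ₹7.0 = ₹287.1 + ₹1386 = ₹1673.10

₹1673.10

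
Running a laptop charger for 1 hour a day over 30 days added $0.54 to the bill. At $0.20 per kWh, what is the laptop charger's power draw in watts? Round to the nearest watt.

Energy = $0.54 ÷ $0.20/kWh = 2.7 kWh
Runtime = 1 h/day × 30 days = 30 h
Power = 2.7 kWh ÷ 30 h = 0.09 kW = 90 W

90 W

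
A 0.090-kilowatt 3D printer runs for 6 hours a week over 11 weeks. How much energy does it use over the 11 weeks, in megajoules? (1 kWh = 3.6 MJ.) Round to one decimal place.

Runtime = 6 h/week × 11 weeks = 66 h
Energy = 0.09 kW × 66 h = 5.94 kWh
= 5.94 × 3.6 MJ = 21.4 MJ

21.4 MJ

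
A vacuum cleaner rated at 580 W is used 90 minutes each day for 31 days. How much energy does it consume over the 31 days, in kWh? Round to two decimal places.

26.97 kWh

Runtime = 90 min × 31 = 2790 min = 46.5 h
Energy = 0.58 kW × 46.5 h = 26.97 kWh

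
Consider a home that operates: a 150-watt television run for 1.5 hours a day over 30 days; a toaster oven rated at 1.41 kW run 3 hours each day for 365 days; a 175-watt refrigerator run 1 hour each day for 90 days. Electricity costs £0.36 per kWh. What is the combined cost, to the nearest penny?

television: Runtime = 1.5 h/day × 30 days = 45 h
television: 0.15 kW × 45 h = 6.75 kWh
toaster oven: Runtime = 3 h/day × 365 days = 1095 h
toaster oven: 1.41 kW × 1095 h = 1543.95 kWh
refrigerator: Runtime = 1 h/day × 90 days = 90 h
refrigerator: 0.175 kW × 90 h = 15.75 kWh
Total energy = 1566.45 kWh
Cost = 1566.45 × £0.36 = £563.92

£563.92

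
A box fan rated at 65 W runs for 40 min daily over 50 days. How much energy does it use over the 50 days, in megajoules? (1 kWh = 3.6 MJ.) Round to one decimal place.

Runtime = 40 min × 50 = 2000 min = 33.333333… h
Energy = 0.065 kW × 33.333333… h = 2.166666… kWh
= 2.166666… × 3.6 MJ = 7.8 MJ

7.8 MJ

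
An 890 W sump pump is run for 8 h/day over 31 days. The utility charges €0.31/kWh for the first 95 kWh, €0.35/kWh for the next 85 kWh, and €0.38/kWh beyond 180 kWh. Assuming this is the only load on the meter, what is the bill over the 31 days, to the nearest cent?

Runtime = 8 h/day × 31 days = 248 h
Energy = 0.89 kW × 248 h = 220.72 kWh
Tier 1 (0–95 kWh): 95 × €0.31 = €29.45
Tier 2 (95–180 kWh): 85 × €0.35 = €29.75
Above 180 kWh: 40.72 × €0.38 = €15.4736
Bill = €74.67

€74.67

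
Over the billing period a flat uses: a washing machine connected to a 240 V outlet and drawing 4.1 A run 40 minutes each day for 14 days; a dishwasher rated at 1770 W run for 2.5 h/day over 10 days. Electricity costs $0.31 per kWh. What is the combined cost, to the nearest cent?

washing machine: Power = 4.1 A × 240 V = 984 W = 0.984 kW
washing machine: Runtime = 40 min × 14 = 560 min = 9.333333… h
washing machine: 0.984 kW × 9.333333… h = 9.184 kWh
dishwasher: Runtime = 2.5 h/day × 10 days = 25 h
dishwasher: 1.77 kW × 25 h = 44.25 kWh
Total energy = 53.434 kWh
Cost = 53.434 × $0.31 = $16.56

$16.56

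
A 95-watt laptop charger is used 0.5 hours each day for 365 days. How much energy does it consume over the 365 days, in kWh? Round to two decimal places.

Runtime = 0.5 h/day × 365 days = 182.5 h
Energy = 0.095 kW × 182.5 h = 17.3375 kWh ≈ 17.34 kWh

17.34 kWh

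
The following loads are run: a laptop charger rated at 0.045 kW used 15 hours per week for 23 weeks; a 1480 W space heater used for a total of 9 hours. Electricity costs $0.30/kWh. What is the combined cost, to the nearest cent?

laptop charger: Runtime = 15 h/week × 23 weeks = 345 h
laptop charger: 0.045 kW × 345 h = 15.525 kWh
space heater: 1.48 kW × 9 h = 13.32 kWh
Total energy = 28.845 kWh
Cost = 28.845 × $0.30 = $8.65

$8.65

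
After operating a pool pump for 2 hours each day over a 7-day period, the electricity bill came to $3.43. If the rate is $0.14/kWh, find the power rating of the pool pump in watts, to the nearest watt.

1750 W

Energy = $3.43 ÷ $0.14/kWh = 24.5 kWh
Runtime = 2 h/day × 7 days = 14 h
Power = 24.5 kWh ÷ 14 h = 1.75 kW = 1750 W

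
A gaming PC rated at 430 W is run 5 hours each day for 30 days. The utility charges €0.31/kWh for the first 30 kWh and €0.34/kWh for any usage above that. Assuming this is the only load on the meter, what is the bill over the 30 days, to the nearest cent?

€21.03

Runtime = 5 h/day × 30 days = 150 h
Energy = 0.43 kW × 150 h = 64.5 kWh
Tier 1 (0–30 kWh): 30 × €0.31 = €9.3
Above 30 kWh: 34.5 × €0.34 = €11.73
Bill = €21.03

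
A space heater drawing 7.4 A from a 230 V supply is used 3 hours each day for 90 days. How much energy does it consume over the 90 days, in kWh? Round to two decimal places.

459.54 kWh

Power = 7.4 A × 230 V = 1702 W = 1.702 kW
Runtime = 3 h/day × 90 days = 270 h
Energy = 1.702 kW × 270 h = 459.54 kWh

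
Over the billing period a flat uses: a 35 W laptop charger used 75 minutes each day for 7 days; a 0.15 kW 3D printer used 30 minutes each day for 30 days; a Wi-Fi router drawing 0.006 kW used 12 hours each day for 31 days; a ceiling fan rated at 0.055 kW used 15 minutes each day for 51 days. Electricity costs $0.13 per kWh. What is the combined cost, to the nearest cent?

$0.71

laptop charger: Runtime = 75 min × 7 = 525 min = 8.75 h
laptop charger: 0.035 kW × 8.75 h = 0.30625 kWh
3D printer: Runtime = 30 min × 30 = 900 min = 15 h
3D printer: 0.15 kW × 15 h = 2.25 kWh
Wi-Fi router: Runtime = 12 h/day × 31 days = 372 h
Wi-Fi router: 0.006 kW × 372 h = 2.232 kWh
ceiling fan: Runtime = 15 min × 51 = 765 min = 12.75 h
ceiling fan: 0.055 kW × 12.75 h = 0.70125 kWh
Total energy = 5.4895 kWh
Cost = 5.4895 × $0.13 = $0.71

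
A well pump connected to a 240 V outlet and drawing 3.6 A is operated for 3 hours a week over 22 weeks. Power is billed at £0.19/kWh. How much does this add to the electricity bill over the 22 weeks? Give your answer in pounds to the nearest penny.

Power = 3.6 A × 240 V = 864 W = 0.864 kW
Runtime = 3 h/week × 22 weeks = 66 h
Energy = 0.864 kW × 66 h = 57.024 kWh
Cost = 57.024 kWh × £0.19/kWh = £10.83

£10.83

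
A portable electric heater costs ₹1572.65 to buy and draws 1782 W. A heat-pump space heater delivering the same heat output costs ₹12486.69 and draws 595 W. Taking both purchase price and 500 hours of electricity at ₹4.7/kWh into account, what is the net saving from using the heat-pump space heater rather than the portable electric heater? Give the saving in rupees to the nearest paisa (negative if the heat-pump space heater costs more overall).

portable electric heater: ₹1572.65 + (1782/1000) kW × 500 h × ₹4.7 = ₹1572.65 + ₹4187.7 = ₹5760.35
heat-pump space heater: ₹12486.69 + (595/1000) kW × 500 h × ₹4.7 = ₹12486.69 + ₹1398.25 = ₹13884.94
Saving = ₹5760.35 − ₹13884.94 = −₹8124.59

-₹8124.59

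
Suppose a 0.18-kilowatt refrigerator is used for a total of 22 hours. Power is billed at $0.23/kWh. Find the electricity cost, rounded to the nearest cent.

Energy = 0.18 kW × 22 h = 3.96 kWh
Cost = 3.96 kWh × $0.23/kWh = $0.91

$0.91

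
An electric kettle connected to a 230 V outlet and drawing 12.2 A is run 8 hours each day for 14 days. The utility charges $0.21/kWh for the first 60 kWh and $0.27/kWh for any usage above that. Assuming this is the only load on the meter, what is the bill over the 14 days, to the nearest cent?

$81.25

Power = 12.2 A × 230 V = 2806 W = 2.806 kW
Runtime = 8 h/day × 14 days = 112 h
Energy = 2.806 kW × 112 h = 314.272 kWh
Tier 1 (0–60 kWh): 60 × $0.21 = $12.6
Above 60 kWh: 254.272 × $0.27 = $68.65344
Bill = $81.25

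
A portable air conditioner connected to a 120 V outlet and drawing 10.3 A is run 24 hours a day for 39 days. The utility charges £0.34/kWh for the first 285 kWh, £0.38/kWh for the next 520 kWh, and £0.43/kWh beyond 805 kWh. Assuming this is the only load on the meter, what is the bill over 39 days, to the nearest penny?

£445.82

Power = 10.3 A × 120 V = 1236 W = 1.236 kW
Runtime = 24 h × 39 = 936 h
Energy = 1.236 kW × 936 h = 1156.896 kWh
Tier 1 (0–285 kWh): 285 × £0.34 = £96.9
Tier 2 (285–805 kWh): 520 × £0.38 = £197.6
Above 805 kWh: 351.896 × £0.43 = £151.31528
Bill = £445.82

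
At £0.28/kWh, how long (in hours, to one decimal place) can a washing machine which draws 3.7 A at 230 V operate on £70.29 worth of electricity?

Power = 3.7 A × 230 V = 851 W = 0.851 kW
Energy available = £70.29 ÷ £0.28/kWh = 251.0357 kWh
Hours = 251.0357 kWh ÷ 0.851 kW = 295.0 h

295.0 h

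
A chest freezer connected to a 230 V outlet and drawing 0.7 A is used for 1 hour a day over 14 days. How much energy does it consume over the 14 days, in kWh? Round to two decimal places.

2.25 kWh

Power = 0.7 A × 230 V = 161 W = 0.161 kW
Runtime = 1 h/day × 14 days = 14 h
Energy = 0.161 kW × 14 h = 2.254 kWh ≈ 2.25 kWh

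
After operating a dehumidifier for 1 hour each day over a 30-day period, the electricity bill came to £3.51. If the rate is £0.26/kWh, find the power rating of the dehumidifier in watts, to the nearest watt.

450 W

Energy = £3.51 ÷ £0.26/kWh = 13.5 kWh
Runtime = 1 h/day × 30 days = 30 h
Power = 13.5 kWh ÷ 30 h = 0.45 kW = 450 W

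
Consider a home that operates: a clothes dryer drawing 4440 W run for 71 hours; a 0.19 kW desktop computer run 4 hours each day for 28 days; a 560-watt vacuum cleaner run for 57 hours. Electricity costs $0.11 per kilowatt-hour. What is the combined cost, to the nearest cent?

clothes dryer: 4.44 kW × 71 h = 315.24 kWh
desktop computer: Runtime = 4 h/day × 28 days = 112 h
desktop computer: 0.19 kW × 112 h = 21.28 kWh
vacuum cleaner: 0.56 kW × 57 h = 31.92 kWh
Total energy = 368.44 kWh
Cost = 368.44 × $0.11 = $40.53

$40.53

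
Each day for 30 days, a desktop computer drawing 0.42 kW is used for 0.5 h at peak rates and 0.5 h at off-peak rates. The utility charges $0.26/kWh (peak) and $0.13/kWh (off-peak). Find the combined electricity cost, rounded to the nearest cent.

Peak energy = 0.42 kW × 0.5 h × 30 = 6.3 kWh
Off-peak energy = 0.42 kW × 0.5 h × 30 = 6.3 kWh
Cost = 6.3 × $0.26 + 6.3 × $0.13 = $1.638 + $0.819 = $2.46

$2.46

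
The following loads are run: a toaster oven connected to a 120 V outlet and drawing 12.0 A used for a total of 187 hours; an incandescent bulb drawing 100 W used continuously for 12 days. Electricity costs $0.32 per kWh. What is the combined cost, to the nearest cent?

$95.39

toaster oven: Power = 12.0 A × 120 V = 1440 W = 1.44 kW
toaster oven: 1.44 kW × 187 h = 269.28 kWh
incandescent bulb: Runtime = 24 h × 12 = 288 h
incandescent bulb: 0.1 kW × 288 h = 28.8 kWh
Total energy = 298.08 kWh
Cost = 298.08 × $0.32 = $95.39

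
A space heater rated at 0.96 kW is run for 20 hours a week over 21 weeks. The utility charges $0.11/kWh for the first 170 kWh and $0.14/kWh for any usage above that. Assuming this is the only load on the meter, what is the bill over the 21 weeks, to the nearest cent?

Runtime = 20 h/week × 21 weeks = 420 h
Energy = 0.96 kW × 420 h = 403.2 kWh
Tier 1 (0–170 kWh): 170 × $0.11 = $18.7
Above 170 kWh: 233.2 × $0.14 = $32.648
Bill = $51.35

$51.35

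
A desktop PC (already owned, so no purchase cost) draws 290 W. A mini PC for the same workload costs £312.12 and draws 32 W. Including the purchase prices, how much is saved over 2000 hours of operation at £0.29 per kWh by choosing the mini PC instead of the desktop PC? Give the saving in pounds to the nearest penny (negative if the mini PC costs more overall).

desktop PC: £0.00 + (290/1000) kW × 2000 h × £0.29 = £0.00 + £168.2 = £168.2
mini PC: £312.12 + (32/1000) kW × 2000 h × £0.29 = £312.12 + £18.56 = £330.68
Saving = £168.2 − £330.68 = −£162.48

-£162.48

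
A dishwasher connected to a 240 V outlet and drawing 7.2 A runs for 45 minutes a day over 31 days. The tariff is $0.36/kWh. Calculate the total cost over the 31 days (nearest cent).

Power = 7.2 A × 240 V = 1728 W = 1.728 kW
Runtime = 45 min × 31 = 1395 min = 23.25 h
Energy = 1.728 kW × 23.25 h = 40.176 kWh
Cost = 40.176 kWh × $0.36/kWh = $14.46

$14.46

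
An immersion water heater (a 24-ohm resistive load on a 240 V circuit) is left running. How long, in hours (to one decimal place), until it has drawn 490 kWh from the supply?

Power = V²/R = 240²/24 = 2400 W = 2.4 kW
Hours = 490 kWh ÷ 2.4 kW = 204.2 h

204.2 h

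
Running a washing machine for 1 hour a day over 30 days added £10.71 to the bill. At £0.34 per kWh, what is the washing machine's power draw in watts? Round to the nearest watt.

Energy = £10.71 ÷ £0.34/kWh = 31.5 kWh
Runtime = 1 h/day × 30 days = 30 h
Power = 31.5 kWh ÷ 30 h = 1.05 kW = 1050 W

1050 W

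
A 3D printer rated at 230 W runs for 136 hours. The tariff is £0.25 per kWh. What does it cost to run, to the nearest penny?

£7.82

Energy = 0.23 kW × 136 h = 31.28 kWh
Cost = 31.28 kWh × £0.25/kWh = £7.82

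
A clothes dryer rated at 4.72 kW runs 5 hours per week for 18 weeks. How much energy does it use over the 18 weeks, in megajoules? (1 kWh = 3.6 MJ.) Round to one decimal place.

1529.3 MJ

Runtime = 5 h/week × 18 weeks = 90 h
Energy = 4.72 kW × 90 h = 424.8 kWh
= 424.8 × 3.6 MJ = 1529.3 MJ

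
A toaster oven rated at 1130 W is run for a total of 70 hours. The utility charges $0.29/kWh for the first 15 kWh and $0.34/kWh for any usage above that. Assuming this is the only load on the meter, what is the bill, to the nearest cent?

Energy = 1.13 kW × 70 h = 79.1 kWh
Tier 1 (0–15 kWh): 15 × $0.29 = $4.35
Above 15 kWh: 64.1 × $0.34 = $21.794
Bill = $26.14

$26.14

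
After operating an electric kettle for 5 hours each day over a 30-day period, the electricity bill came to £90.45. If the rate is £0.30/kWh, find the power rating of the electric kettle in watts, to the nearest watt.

2010 W

Energy = £90.45 ÷ £0.30/kWh = 301.5 kWh
Runtime = 5 h/day × 30 days = 150 h
Power = 301.5 kWh ÷ 150 h = 2.01 kW = 2010 W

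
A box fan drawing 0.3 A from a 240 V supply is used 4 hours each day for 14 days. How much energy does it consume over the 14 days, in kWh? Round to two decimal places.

4.03 kWh

Power = 0.3 A × 240 V = 72 W = 0.072 kW
Runtime = 4 h/day × 14 days = 56 h
Energy = 0.072 kW × 56 h = 4.032 kWh ≈ 4.03 kWh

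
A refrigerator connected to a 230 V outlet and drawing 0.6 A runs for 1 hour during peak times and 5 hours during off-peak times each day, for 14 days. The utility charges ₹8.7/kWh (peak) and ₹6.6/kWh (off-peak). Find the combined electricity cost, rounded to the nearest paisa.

Power = 0.6 A × 230 V = 138 W = 0.138 kW
Peak energy = 0.138 kW × 1 h × 14 = 1.932 kWh
Off-peak energy = 0.138 kW × 5 h × 14 = 9.66 kWh
Cost = 1.932 × ₹8.7 + 9.66 × ₹6.6 = ₹16.8084 + ₹63.756 = ₹80.56

₹80.56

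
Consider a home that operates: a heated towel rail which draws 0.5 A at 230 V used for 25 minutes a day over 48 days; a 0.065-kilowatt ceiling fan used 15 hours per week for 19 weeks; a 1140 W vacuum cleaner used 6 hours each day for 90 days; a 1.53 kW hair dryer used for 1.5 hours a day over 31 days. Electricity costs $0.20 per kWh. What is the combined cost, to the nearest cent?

heated towel rail: Power = 0.5 A × 230 V = 115 W = 0.115 kW
heated towel rail: Runtime = 25 min × 48 = 1200 min = 20 h
heated towel rail: 0.115 kW × 20 h = 2.3 kWh
ceiling fan: Runtime = 15 h/week × 19 weeks = 285 h
ceiling fan: 0.065 kW × 285 h = 18.525 kWh
vacuum cleaner: Runtime = 6 h/day × 90 days = 540 h
vacuum cleaner: 1.14 kW × 540 h = 615.6 kWh
hair dryer: Runtime = 1.5 h/day × 31 days = 46.5 h
hair dryer: 1.53 kW × 46.5 h = 71.145 kWh
Total energy = 707.57 kWh
Cost = 707.57 × $0.20 = $141.51

$141.51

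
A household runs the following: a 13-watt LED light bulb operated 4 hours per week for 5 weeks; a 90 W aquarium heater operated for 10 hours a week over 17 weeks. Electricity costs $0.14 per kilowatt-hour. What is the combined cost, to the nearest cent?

$2.18

LED light bulb: Runtime = 4 h/week × 5 weeks = 20 h
LED light bulb: 0.013 kW × 20 h = 0.26 kWh
aquarium heater: Runtime = 10 h/week × 17 weeks = 170 h
aquarium heater: 0.09 kW × 170 h = 15.3 kWh
Total energy = 15.56 kWh
Cost = 15.56 × $0.14 = $2.18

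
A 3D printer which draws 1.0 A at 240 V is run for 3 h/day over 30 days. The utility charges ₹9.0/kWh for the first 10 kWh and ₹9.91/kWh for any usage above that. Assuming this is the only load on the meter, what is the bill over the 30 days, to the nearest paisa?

₹204.96

Power = 1.0 A × 240 V = 240 W = 0.24 kW
Runtime = 3 h/day × 30 days = 90 h
Energy = 0.24 kW × 90 h = 21.6 kWh
Tier 1 (0–10 kWh): 10 × ₹9.0 = ₹90
Above 10 kWh: 11.6 × ₹9.91 = ₹114.956
Bill = ₹204.96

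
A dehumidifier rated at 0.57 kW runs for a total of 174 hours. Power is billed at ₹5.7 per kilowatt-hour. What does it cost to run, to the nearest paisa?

₹565.33

Energy = 0.57 kW × 174 h = 99.18 kWh
Cost = 99.18 kWh × ₹5.7/kWh = ₹565.33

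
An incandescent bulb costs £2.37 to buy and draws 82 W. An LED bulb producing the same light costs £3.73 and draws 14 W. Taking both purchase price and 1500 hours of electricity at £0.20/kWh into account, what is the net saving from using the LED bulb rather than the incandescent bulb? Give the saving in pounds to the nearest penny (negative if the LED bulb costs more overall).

incandescent bulb: £2.37 + (82/1000) kW × 1500 h × £0.20 = £2.37 + £24.6 = £26.97
LED bulb: £3.73 + (14/1000) kW × 1500 h × £0.20 = £3.73 + £4.2 = £7.93
Saving = £26.97 − £7.93 = £19.04

£19.04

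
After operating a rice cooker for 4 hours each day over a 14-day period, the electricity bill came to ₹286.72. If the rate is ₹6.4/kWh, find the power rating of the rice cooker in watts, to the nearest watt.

800 W

Energy = ₹286.72 ÷ ₹6.4/kWh = 44.8 kWh
Runtime = 4 h/day × 14 days = 56 h
Power = 44.8 kWh ÷ 56 h = 0.8 kW = 800 W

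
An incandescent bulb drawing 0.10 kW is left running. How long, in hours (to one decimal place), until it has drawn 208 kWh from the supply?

Hours = 208 kWh ÷ 0.1 kW = 2080.0 h

2080.0 h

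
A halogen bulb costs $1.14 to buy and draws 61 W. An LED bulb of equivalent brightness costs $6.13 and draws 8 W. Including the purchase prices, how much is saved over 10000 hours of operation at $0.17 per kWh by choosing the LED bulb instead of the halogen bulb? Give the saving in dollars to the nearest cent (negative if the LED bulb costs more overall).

halogen bulb: $1.14 + (61/1000) kW × 10000 h × $0.17 = $1.14 + $103.7 = $104.84
LED bulb: $6.13 + (8/1000) kW × 10000 h × $0.17 = $6.13 + $13.6 = $19.73
Saving = $104.84 − $19.73 = $85.11

$85.11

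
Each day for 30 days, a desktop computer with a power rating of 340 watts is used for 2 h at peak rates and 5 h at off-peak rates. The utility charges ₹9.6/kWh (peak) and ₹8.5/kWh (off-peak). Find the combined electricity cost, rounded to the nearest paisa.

₹629.34

Peak energy = 0.34 kW × 2 h × 30 = 20.4 kWh
Off-peak energy = 0.34 kW × 5 h × 30 = 51 kWh
Cost = 20.4 × ₹9.6 + 51 × ₹8.5 = ₹195.84 + ₹433.5 = ₹629.34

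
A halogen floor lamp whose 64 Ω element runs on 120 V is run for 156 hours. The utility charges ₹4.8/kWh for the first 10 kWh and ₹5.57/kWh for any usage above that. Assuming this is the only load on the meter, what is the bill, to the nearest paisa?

Power = V²/R = 120²/64 = 225 W = 0.225 kW
Energy = 0.225 kW × 156 h = 35.1 kWh
Tier 1 (0–10 kWh): 10 × ₹4.8 = ₹48
Above 10 kWh: 25.1 × ₹5.57 = ₹139.807
Bill = ₹187.81

₹187.81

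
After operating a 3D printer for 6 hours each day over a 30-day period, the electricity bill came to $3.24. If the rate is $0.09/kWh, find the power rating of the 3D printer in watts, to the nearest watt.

200 W

Energy = $3.24 ÷ $0.09/kWh = 36 kWh
Runtime = 6 h/day × 30 days = 180 h
Power = 36 kWh ÷ 180 h = 0.2 kW = 200 W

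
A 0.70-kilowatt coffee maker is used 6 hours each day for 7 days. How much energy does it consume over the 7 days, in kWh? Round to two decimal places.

Runtime = 6 h/day × 7 days = 42 h
Energy = 0.7 kW × 42 h = 29.4 kWh

29.40 kWh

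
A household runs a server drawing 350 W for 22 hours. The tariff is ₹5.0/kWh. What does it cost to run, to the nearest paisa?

Energy = 0.35 kW × 22 h = 7.7 kWh
Cost = 7.7 kWh × ₹5.0/kWh = ₹38.50

₹38.50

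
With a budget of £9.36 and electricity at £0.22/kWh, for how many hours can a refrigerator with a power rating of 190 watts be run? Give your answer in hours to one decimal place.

Energy available = £9.36 ÷ £0.22/kWh = 42.5455 kWh
Hours = 42.5455 kWh ÷ 0.19 kW = 223.9 h

223.9 h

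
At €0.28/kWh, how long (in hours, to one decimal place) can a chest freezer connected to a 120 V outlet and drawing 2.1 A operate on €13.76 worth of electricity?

Power = 2.1 A × 120 V = 252 W = 0.252 kW
Energy available = €13.76 ÷ €0.28/kWh = 49.1429 kWh
Hours = 49.1429 kWh ÷ 0.252 kW = 195.0 h

195.0 h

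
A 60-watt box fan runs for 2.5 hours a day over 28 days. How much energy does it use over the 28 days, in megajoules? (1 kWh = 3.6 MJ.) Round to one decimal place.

15.1 MJ

Runtime = 2.5 h/day × 28 days = 70 h
Energy = 0.06 kW × 70 h = 4.2 kWh
= 4.2 × 3.6 MJ = 15.1 MJ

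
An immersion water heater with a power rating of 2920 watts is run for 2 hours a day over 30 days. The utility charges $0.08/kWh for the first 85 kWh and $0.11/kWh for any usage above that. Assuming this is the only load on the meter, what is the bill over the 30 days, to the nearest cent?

Runtime = 2 h/day × 30 days = 60 h
Energy = 2.92 kW × 60 h = 175.2 kWh
Tier 1 (0–85 kWh): 85 × $0.08 = $6.8
Above 85 kWh: 90.2 × $0.11 = $9.922
Bill = $16.72

$16.72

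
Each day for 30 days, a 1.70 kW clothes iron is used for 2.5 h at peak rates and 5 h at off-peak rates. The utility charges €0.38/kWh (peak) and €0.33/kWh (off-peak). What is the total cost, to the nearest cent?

€132.60

Peak energy = 1.7 kW × 2.5 h × 30 = 127.5 kWh
Off-peak energy = 1.7 kW × 5 h × 30 = 255 kWh
Cost = 127.5 × €0.38 + 255 × €0.33 = €48.45 + €84.15 = €132.60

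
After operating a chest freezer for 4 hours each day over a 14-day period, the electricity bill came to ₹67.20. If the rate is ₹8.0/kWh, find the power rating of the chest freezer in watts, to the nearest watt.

150 W

Energy = ₹67.20 ÷ ₹8.0/kWh = 8.4 kWh
Runtime = 4 h/day × 14 days = 56 h
Power = 8.4 kWh ÷ 56 h = 0.15 kW = 150 W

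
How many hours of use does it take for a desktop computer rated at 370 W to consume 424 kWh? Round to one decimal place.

1145.9 h

Hours = 424 kWh ÷ 0.37 kW = 1145.9 h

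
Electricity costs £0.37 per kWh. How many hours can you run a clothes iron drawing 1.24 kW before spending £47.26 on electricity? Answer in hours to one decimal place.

103.0 h

Energy available = £47.26 ÷ £0.37/kWh = 127.7297 kWh
Hours = 127.7297 kWh ÷ 1.24 kW = 103.0 h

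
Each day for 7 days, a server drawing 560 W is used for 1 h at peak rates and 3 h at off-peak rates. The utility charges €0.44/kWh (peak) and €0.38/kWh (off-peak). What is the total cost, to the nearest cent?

€6.19

Peak energy = 0.56 kW × 1 h × 7 = 3.92 kWh
Off-peak energy = 0.56 kW × 3 h × 7 = 11.76 kWh
Cost = 3.92 × €0.44 + 11.76 × €0.38 = €1.7248 + €4.4688 = €6.19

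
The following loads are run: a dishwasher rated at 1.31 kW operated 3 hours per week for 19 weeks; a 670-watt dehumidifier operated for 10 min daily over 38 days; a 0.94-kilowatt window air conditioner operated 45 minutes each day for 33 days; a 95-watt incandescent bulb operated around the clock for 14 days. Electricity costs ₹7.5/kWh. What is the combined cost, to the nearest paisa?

dishwasher: Runtime = 3 h/week × 19 weeks = 57 h
dishwasher: 1.31 kW × 57 h = 74.67 kWh
dehumidifier: Runtime = 10 min × 38 = 380 min = 6.333333… h
dehumidifier: 0.67 kW × 6.333333… h = 4.243333… kWh
window air conditioner: Runtime = 45 min × 33 = 1485 min = 24.75 h
window air conditioner: 0.94 kW × 24.75 h = 23.265 kWh
incandescent bulb: Runtime = 24 h × 14 = 336 h
incandescent bulb: 0.095 kW × 336 h = 31.92 kWh
Total energy = 134.098333… kWh
Cost = 134.098333… × ₹7.5 = ₹1005.74

₹1005.74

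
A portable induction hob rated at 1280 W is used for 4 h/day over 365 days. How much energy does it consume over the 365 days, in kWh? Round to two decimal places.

1868.80 kWh

Runtime = 4 h/day × 365 days = 1460 h
Energy = 1.28 kW × 1460 h = 1868.8 kWh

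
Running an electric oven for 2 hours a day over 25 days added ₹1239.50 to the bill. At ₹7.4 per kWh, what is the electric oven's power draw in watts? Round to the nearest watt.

Energy = ₹1239.50 ÷ ₹7.4/kWh = 167.5 kWh
Runtime = 2 h/day × 25 days = 50 h
Power = 167.5 kWh ÷ 50 h = 3.35 kW = 3350 W

3350 W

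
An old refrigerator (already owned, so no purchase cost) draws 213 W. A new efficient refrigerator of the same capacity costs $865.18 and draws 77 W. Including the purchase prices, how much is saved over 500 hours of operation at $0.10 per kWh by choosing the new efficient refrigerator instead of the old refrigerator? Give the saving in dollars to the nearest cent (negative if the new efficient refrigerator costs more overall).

old refrigerator: $0.00 + (213/1000) kW × 500 h × $0.10 = $0.00 + $10.65 = $10.65
new efficient refrigerator: $865.18 + (77/1000) kW × 500 h × $0.10 = $865.18 + $3.85 = $869.03
Saving = $10.65 − $869.03 = −$858.38

-$858.38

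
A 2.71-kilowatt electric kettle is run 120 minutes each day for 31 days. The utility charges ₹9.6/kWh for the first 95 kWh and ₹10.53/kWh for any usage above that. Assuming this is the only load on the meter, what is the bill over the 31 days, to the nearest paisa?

₹1680.90

Runtime = 120 min × 31 = 3720 min = 62 h
Energy = 2.71 kW × 62 h = 168.02 kWh
Tier 1 (0–95 kWh): 95 × ₹9.6 = ₹912
Above 95 kWh: 73.02 × ₹10.53 = ₹768.9006
Bill = ₹1680.90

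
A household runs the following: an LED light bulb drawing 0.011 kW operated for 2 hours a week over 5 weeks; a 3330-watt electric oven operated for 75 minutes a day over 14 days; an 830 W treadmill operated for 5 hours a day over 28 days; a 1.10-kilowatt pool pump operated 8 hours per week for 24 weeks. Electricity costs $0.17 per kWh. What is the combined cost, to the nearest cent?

LED light bulb: Runtime = 2 h/week × 5 weeks = 10 h
LED light bulb: 0.011 kW × 10 h = 0.11 kWh
electric oven: Runtime = 75 min × 14 = 1050 min = 17.5 h
electric oven: 3.33 kW × 17.5 h = 58.275 kWh
treadmill: Runtime = 5 h/day × 28 days = 140 h
treadmill: 0.83 kW × 140 h = 116.2 kWh
pool pump: Runtime = 8 h/week × 24 weeks = 192 h
pool pump: 1.1 kW × 192 h = 211.2 kWh
Total energy = 385.785 kWh
Cost = 385.785 × $0.17 = $65.58

$65.58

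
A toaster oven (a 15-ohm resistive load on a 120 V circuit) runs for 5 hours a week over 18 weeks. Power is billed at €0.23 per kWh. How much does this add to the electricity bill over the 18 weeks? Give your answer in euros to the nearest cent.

€19.87

Power = V²/R = 120²/15 = 960 W = 0.96 kW
Runtime = 5 h/week × 18 weeks = 90 h
Energy = 0.96 kW × 90 h = 86.4 kWh
Cost = 86.4 kWh × €0.23/kWh = €19.87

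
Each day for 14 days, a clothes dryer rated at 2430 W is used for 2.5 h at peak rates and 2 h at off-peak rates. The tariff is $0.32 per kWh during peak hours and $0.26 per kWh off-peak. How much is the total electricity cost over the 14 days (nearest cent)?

$44.91

Peak energy = 2.43 kW × 2.5 h × 14 = 85.05 kWh
Off-peak energy = 2.43 kW × 2 h × 14 = 68.04 kWh
Cost = 85.05 × $0.32 + 68.04 × $0.26 = $27.216 + $17.6904 = $44.91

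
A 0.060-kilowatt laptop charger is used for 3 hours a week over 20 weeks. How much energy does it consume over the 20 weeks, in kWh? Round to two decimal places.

3.60 kWh

Runtime = 3 h/week × 20 weeks = 60 h
Energy = 0.06 kW × 60 h = 3.6 kWh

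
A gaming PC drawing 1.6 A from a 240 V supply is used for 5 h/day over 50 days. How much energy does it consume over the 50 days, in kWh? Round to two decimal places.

Power = 1.6 A × 240 V = 384 W = 0.384 kW
Runtime = 5 h/day × 50 days = 250 h
Energy = 0.384 kW × 250 h = 96 kWh

96.00 kWh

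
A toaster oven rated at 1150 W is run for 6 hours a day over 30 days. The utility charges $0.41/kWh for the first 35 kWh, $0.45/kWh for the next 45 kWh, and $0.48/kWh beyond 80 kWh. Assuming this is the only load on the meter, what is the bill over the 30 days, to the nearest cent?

Runtime = 6 h/day × 30 days = 180 h
Energy = 1.15 kW × 180 h = 207 kWh
Tier 1 (0–35 kWh): 35 × $0.41 = $14.35
Tier 2 (35–80 kWh): 45 × $0.45 = $20.25
Above 80 kWh: 127 × $0.48 = $60.96
Bill = $95.56

$95.56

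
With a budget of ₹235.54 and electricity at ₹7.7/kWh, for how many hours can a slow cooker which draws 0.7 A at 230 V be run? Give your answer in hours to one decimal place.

190.0 h

Power = 0.7 A × 230 V = 161 W = 0.161 kW
Energy available = ₹235.54 ÷ ₹7.7/kWh = 30.5896 kWh
Hours = 30.5896 kWh ÷ 0.161 kW = 190.0 h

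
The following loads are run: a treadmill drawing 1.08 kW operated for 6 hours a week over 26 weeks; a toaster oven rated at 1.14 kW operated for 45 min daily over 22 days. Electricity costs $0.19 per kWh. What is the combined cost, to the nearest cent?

treadmill: Runtime = 6 h/week × 26 weeks = 156 h
treadmill: 1.08 kW × 156 h = 168.48 kWh
toaster oven: Runtime = 45 min × 22 = 990 min = 16.5 h
toaster oven: 1.14 kW × 16.5 h = 18.81 kWh
Total energy = 187.29 kWh
Cost = 187.29 × $0.19 = $35.59

$35.59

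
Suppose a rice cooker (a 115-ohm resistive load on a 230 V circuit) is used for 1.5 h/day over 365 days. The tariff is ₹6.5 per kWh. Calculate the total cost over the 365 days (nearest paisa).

Power = V²/R = 230²/115 = 460 W = 0.46 kW
Runtime = 1.5 h/day × 365 days = 547.5 h
Energy = 0.46 kW × 547.5 h = 251.85 kWh
Cost = 251.85 kWh × ₹6.5/kWh = ₹1637.03

₹1637.03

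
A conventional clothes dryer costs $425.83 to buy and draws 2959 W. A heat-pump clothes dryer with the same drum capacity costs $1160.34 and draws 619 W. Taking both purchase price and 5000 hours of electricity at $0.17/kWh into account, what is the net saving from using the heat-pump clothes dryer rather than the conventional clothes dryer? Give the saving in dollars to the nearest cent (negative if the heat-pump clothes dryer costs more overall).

$1254.49

conventional clothes dryer: $425.83 + (2959/1000) kW × 5000 h × $0.17 = $425.83 + $2515.15 = $2940.98
heat-pump clothes dryer: $1160.34 + (619/1000) kW × 5000 h × $0.17 = $1160.34 + $526.15 = $1686.49
Saving = $2940.98 − $1686.49 = $1254.49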